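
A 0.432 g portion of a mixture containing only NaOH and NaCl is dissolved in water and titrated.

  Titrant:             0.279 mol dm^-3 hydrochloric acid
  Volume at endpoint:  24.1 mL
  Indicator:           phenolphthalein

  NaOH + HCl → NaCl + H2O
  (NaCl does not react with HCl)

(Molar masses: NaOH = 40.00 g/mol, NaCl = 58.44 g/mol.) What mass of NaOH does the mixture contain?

n(HCl) = 0.0241 × 0.279 = 6.72 × 10^-3 mol
Let x = n(NaOH), y = n(NaCl).
Titrant: 1x = 6.72 × 10^-3;  mass: 40.00x + 58.44y = 0.432
Solving, x = 6.72 × 10^-3 mol, y = 2.79 × 10^-3 mol
mass of NaOH = 6.72 × 10^-3 × 40.00 = 0.269 g

0.269 g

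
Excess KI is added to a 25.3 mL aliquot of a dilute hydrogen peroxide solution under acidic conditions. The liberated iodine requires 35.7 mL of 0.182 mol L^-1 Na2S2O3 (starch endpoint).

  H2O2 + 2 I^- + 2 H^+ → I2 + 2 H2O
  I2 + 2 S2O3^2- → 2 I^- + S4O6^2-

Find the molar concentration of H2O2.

n(S2O3^2-) = 0.0357 × 0.182 = 6.50 × 10^-3 mol
n(I2) = n(S2O3^2-)/2 = 3.25 × 10^-3 mol
n(H2O2) in the aliquot = 3.25 × 10^-3 mol (1:1 ratio)
[H2O2] = 3.25 × 10^-3 / 0.0253 = 0.128 mol/L

0.128 mol/L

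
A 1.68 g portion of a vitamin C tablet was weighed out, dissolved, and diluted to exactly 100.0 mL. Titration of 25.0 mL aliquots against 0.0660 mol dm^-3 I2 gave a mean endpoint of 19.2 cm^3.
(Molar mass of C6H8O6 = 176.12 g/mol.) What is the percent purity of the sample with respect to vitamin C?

53.1 %

C6H8O6 + I2 → C6H6O6 + 2 HI
n(I2) per titration = 0.0192 × 0.0660 = 1.27 × 10^-3 mol
n(C6H8O6) in each aliquot = 1.27 × 10^-3 mol (1:1 ratio)
n(C6H8O6) in the whole flask = 1.27 × 10^-3 × 100.0/25.0 = 5.07 × 10^-3 mol
mass of C6H8O6 = 5.07 × 10^-3 × 176.12 = 0.893 g
% C6H8O6 = 0.893 / 1.68 × 100 = 53.1 %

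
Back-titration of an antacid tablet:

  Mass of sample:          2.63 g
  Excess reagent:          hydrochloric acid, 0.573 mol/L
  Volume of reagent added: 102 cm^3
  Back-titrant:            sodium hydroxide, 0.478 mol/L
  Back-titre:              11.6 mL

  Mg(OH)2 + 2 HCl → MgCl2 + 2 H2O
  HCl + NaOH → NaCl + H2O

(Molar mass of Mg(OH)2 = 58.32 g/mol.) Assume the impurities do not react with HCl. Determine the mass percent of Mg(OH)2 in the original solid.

n(HCl) added = 0.102 × 0.573 = 0.0584 mol
n(NaOH) used in back-titration = 0.0116 × 0.478 = 5.54 × 10^-3 mol
n(HCl) left over = 5.54 × 10^-3 mol (1:1 ratio)
n(HCl) consumed by analyte = 0.0584 − 5.54 × 10^-3 = 0.0529 mol
From the 1:2 ratio, n(Mg(OH)2) = 1/2 × 0.0529 = 0.0265 mol
mass of Mg(OH)2 = 0.0265 × 58.32 = 1.54 g
% Mg(OH)2 = 1.54 / 2.63 × 100 = 58.7 %

58.7 %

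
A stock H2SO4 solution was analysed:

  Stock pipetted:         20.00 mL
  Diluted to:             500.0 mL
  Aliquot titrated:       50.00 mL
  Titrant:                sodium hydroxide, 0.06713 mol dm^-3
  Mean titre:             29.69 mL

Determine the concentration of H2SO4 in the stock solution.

0.4983 mol/L

H2SO4 + 2 NaOH → Na2SO4 + 2 H2O
n(NaOH) = 0.02969 × 0.06713 = 1.993 × 10^-3 mol
From the 1:2 ratio, n(H2SO4) in the aliquot = 1/2 × 1.993 × 10^-3 = 9.965 × 10^-4 mol
[H2SO4]_dilute = 9.965 × 10^-4 / 0.05000 = 0.01993 mol/L
Dilution factor = 500.0 / 20.00 = 25.00
[H2SO4]_stock = 0.01993 × 25.00 = 0.4983 mol/L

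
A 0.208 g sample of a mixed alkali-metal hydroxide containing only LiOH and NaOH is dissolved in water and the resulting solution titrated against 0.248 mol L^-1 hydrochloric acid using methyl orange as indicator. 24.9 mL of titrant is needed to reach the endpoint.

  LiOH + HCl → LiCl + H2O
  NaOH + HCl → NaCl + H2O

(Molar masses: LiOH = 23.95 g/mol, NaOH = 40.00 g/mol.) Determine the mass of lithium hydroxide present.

0.0582 g

n(HCl) = 0.0249 × 0.248 = 6.18 × 10^-3 mol
Let x = n(LiOH), y = n(NaOH).
Titrant: 1x + 1y = 6.18 × 10^-3;  mass: 23.95x + 40.00y = 0.208
Solving, x = 2.43 × 10^-3 mol, y = 3.74 × 10^-3 mol
mass of LiOH = 2.43 × 10^-3 × 23.95 = 0.0582 g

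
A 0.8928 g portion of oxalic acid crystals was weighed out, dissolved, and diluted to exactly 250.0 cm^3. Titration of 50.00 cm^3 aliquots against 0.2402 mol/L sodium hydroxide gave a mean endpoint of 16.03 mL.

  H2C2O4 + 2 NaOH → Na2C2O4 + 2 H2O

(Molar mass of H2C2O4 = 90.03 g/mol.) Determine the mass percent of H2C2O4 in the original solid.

97.07 %

n(NaOH) per titration = 0.01603 × 0.2402 = 3.850 × 10^-3 mol
From the 1:2 ratio, n(H2C2O4) in each aliquot = 1/2 × 3.850 × 10^-3 = 1.925 × 10^-3 mol
n(H2C2O4) in the whole flask = 1.925 × 10^-3 × 250.0/50.00 = 9.626 × 10^-3 mol
mass of H2C2O4 = 9.626 × 10^-3 × 90.03 = 0.8666 g
% H2C2O4 = 0.8666 / 0.8928 × 100 = 97.07 %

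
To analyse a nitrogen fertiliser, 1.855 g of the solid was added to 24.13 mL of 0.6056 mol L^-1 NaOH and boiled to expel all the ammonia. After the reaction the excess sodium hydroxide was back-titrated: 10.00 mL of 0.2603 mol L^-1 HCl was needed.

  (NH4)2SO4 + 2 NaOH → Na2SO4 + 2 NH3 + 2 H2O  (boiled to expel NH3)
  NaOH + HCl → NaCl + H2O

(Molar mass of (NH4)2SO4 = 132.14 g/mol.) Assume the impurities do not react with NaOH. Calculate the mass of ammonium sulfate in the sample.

0.7935 g

n(NaOH) added = 0.02413 × 0.6056 = 0.01461 mol
n(HCl) used in back-titration = 0.01000 × 0.2603 = 2.603 × 10^-3 mol
n(NaOH) left over = 2.603 × 10^-3 mol (1:1 ratio)
n(NaOH) consumed by analyte = 0.01461 − 2.603 × 10^-3 = 0.01201 mol
From the 1:2 ratio, n((NH4)2SO4) = 1/2 × 0.01201 = 6.005 × 10^-3 mol
mass of (NH4)2SO4 = 6.005 × 10^-3 × 132.14 = 0.7935 g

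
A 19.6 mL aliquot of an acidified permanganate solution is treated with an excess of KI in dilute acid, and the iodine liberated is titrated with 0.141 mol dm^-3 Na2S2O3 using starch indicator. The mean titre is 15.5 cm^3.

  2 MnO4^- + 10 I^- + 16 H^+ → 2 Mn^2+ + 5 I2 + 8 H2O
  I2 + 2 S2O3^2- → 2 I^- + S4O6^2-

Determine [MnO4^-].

0.0223 mol/L

n(S2O3^2-) = 0.0155 × 0.141 = 2.19 × 10^-3 mol
n(I2) = n(S2O3^2-)/2 = 1.09 × 10^-3 mol
From the 2:5 ratio, n(MnO4^-) in the aliquot = 2/5 × 1.09 × 10^-3 = 4.37 × 10^-4 mol
[MnO4^-] = 4.37 × 10^-4 / 0.0196 = 0.0223 mol/L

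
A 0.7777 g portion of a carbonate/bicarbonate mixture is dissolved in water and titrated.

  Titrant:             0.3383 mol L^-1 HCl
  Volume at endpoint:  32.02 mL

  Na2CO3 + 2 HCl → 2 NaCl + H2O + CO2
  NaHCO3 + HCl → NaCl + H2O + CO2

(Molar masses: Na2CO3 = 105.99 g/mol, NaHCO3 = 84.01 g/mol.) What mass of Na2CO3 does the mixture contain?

0.2261 g

n(HCl) = 0.03202 × 0.3383 = 0.01083 mol
Let x = n(Na2CO3), y = n(NaHCO3).
Titrant: 2x + 1y = 0.01083;  mass: 105.99x + 84.01y = 0.7777
Solving, x = 2.133 × 10^-3 mol, y = 6.566 × 10^-3 mol
mass of Na2CO3 = 2.133 × 10^-3 × 105.99 = 0.2261 g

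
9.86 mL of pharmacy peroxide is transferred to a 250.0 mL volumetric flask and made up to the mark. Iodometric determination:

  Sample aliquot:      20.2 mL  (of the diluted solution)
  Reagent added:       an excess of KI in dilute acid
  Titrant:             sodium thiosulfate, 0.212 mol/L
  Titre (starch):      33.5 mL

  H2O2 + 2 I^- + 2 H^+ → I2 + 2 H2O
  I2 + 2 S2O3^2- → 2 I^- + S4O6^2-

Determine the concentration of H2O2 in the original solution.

4.46 mol/L

n(S2O3^2-) = 0.0335 × 0.212 = 7.10 × 10^-3 mol
n(I2) = n(S2O3^2-)/2 = 3.55 × 10^-3 mol
n(H2O2) in the aliquot = 3.55 × 10^-3 mol (1:1 ratio)
[H2O2]_dilute = 3.55 × 10^-3 / 0.0202 = 0.176 mol/L
[H2O2]_original = 0.176 × 250.0/9.86 = 4.46 mol/L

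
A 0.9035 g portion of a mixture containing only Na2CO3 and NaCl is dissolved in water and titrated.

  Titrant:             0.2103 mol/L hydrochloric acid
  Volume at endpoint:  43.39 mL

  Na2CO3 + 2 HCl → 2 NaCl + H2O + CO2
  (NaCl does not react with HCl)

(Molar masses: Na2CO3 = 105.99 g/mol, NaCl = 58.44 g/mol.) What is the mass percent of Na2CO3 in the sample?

53.52 %

n(HCl) = 0.04339 × 0.2103 = 9.125 × 10^-3 mol
Let x = n(Na2CO3), y = n(NaCl).
Titrant: 2x = 9.125 × 10^-3;  mass: 105.99x + 58.44y = 0.9035
Solving, x = 4.562 × 10^-3 mol, y = 7.186 × 10^-3 mol
mass of Na2CO3 = 4.562 × 10^-3 × 105.99 = 0.4836 g
% Na2CO3 = 0.4836 / 0.9035 × 100 = 53.52 %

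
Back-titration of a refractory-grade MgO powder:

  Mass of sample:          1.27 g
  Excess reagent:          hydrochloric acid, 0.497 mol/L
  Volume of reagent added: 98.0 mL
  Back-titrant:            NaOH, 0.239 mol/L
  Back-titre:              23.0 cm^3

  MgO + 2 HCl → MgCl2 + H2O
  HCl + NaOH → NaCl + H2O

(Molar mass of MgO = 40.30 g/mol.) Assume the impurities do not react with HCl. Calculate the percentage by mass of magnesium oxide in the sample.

n(HCl) added = 0.0980 × 0.497 = 0.0487 mol
n(NaOH) used in back-titration = 0.0230 × 0.239 = 5.50 × 10^-3 mol
n(HCl) left over = 5.50 × 10^-3 mol (1:1 ratio)
n(HCl) consumed by analyte = 0.0487 − 5.50 × 10^-3 = 0.0432 mol
From the 1:2 ratio, n(MgO) = 1/2 × 0.0432 = 0.0216 mol
mass of MgO = 0.0216 × 40.30 = 0.871 g
% MgO = 0.871 / 1.27 × 100 = 68.6 %

68.6 %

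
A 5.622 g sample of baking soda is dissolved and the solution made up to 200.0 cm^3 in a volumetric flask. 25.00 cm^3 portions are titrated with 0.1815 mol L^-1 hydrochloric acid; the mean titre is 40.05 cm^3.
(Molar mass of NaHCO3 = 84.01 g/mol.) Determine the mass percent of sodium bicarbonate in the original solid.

86.90 %

NaHCO3 + HCl → NaCl + H2O + CO2
n(HCl) per titration = 0.04005 × 0.1815 = 7.269 × 10^-3 mol
n(NaHCO3) in each aliquot = 7.269 × 10^-3 mol (1:1 ratio)
n(NaHCO3) in the whole flask = 7.269 × 10^-3 × 200.0/25.00 = 0.05815 mol
mass of NaHCO3 = 0.05815 × 84.01 = 4.885 g
% NaHCO3 = 4.885 / 5.622 × 100 = 86.90 %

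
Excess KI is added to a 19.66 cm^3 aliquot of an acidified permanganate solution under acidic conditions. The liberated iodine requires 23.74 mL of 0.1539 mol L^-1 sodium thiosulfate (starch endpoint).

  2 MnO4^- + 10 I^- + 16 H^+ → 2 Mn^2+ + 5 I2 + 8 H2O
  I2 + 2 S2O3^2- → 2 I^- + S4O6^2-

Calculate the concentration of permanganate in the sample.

0.03717 mol/L

n(S2O3^2-) = 0.02374 × 0.1539 = 3.654 × 10^-3 mol
n(I2) = n(S2O3^2-)/2 = 1.827 × 10^-3 mol
From the 2:5 ratio, n(MnO4^-) in the aliquot = 2/5 × 1.827 × 10^-3 = 7.307 × 10^-4 mol
[MnO4^-] = 7.307 × 10^-4 / 0.01966 = 0.03717 mol/L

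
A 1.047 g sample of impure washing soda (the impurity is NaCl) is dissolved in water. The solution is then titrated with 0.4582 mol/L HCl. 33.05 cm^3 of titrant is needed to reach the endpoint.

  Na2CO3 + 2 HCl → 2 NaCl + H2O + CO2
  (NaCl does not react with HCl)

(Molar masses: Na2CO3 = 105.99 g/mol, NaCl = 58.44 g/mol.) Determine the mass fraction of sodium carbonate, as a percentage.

n(HCl) = 0.03305 × 0.4582 = 0.01514 mol
Let x = n(Na2CO3), y = n(NaCl).
Titrant: 2x = 0.01514;  mass: 105.99x + 58.44y = 1.047
Solving, x = 7.572 × 10^-3 mol, y = 4.183 × 10^-3 mol
mass of Na2CO3 = 7.572 × 10^-3 × 105.99 = 0.8025 g
% Na2CO3 = 0.8025 / 1.047 × 100 = 76.65 %

76.65 %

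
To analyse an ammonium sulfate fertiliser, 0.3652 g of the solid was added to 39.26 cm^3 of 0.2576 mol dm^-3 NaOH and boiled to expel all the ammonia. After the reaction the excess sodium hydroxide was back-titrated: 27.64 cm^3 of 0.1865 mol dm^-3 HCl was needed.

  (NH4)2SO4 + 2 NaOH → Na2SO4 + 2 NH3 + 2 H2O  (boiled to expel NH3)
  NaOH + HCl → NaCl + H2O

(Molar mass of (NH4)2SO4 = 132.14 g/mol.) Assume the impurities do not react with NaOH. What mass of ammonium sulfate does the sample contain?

0.3276 g

n(NaOH) added = 0.03926 × 0.2576 = 0.01011 mol
n(HCl) used in back-titration = 0.02764 × 0.1865 = 5.155 × 10^-3 mol
n(NaOH) left over = 5.155 × 10^-3 mol (1:1 ratio)
n(NaOH) consumed by analyte = 0.01011 − 5.155 × 10^-3 = 4.959 × 10^-3 mol
From the 1:2 ratio, n((NH4)2SO4) = 1/2 × 4.959 × 10^-3 = 2.479 × 10^-3 mol
mass of (NH4)2SO4 = 2.479 × 10^-3 × 132.14 = 0.3276 g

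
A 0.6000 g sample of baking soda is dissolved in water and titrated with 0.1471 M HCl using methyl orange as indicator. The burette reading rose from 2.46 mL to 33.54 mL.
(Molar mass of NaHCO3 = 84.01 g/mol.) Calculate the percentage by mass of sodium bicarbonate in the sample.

64.01 %

NaHCO3 + HCl → NaCl + H2O + CO2
n(HCl) = 0.03108 L × 0.1471 mol/L = 4.572 × 10^-3 mol
n(NaHCO3) = 4.572 × 10^-3 mol (1:1 ratio)
mass of NaHCO3 = 4.572 × 10^-3 × 84.01 g/mol = 0.3841 g
% NaHCO3 = 0.3841 / 0.6000 × 100 = 64.01 %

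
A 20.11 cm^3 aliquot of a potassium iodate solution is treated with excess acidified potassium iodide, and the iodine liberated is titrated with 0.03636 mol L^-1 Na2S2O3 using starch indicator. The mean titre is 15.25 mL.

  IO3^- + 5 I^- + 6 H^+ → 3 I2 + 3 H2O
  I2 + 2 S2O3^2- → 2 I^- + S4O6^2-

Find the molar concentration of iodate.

0.004595 mol/L

n(S2O3^2-) = 0.01525 × 0.03636 = 5.545 × 10^-4 mol
n(I2) = n(S2O3^2-)/2 = 2.772 × 10^-4 mol
From the 1:3 ratio, n(IO3^-) in the aliquot = 1/3 × 2.772 × 10^-4 = 9.242 × 10^-5 mol
[IO3^-] = 9.242 × 10^-5 / 0.02011 = 0.004595 mol/L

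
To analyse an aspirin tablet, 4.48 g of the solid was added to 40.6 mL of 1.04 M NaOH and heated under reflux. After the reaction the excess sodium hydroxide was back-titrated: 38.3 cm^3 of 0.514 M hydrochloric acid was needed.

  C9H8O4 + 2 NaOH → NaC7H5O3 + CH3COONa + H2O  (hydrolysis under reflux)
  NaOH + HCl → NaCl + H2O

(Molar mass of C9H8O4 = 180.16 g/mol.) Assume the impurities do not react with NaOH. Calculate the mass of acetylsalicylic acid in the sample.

n(NaOH) added = 0.0406 × 1.04 = 0.0422 mol
n(HCl) used in back-titration = 0.0383 × 0.514 = 0.0197 mol
n(NaOH) left over = 0.0197 mol (1:1 ratio)
n(NaOH) consumed by analyte = 0.0422 − 0.0197 = 0.0225 mol
From the 1:2 ratio, n(C9H8O4) = 1/2 × 0.0225 = 0.0113 mol
mass of C9H8O4 = 0.0113 × 180.16 = 2.03 g

2.03 g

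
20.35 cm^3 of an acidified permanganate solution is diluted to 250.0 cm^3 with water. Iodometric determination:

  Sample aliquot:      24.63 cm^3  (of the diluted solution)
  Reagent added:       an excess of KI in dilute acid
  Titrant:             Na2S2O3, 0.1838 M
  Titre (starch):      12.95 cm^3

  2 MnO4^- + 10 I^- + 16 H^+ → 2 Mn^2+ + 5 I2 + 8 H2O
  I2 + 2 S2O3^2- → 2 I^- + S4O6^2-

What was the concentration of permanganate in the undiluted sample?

n(S2O3^2-) = 0.01295 × 0.1838 = 2.380 × 10^-3 mol
n(I2) = n(S2O3^2-)/2 = 1.190 × 10^-3 mol
From the 2:5 ratio, n(MnO4^-) in the aliquot = 2/5 × 1.190 × 10^-3 = 4.760 × 10^-4 mol
[MnO4^-]_dilute = 4.760 × 10^-4 / 0.02463 = 0.01933 mol/L
[MnO4^-]_original = 0.01933 × 250.0/20.35 = 0.2374 mol/L

0.2374 M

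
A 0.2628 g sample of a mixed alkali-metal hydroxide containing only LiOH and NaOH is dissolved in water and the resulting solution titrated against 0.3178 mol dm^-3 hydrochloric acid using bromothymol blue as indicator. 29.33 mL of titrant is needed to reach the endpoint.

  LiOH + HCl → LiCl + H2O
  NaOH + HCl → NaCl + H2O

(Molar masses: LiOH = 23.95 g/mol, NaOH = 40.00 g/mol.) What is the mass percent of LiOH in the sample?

n(HCl) = 0.02933 × 0.3178 = 9.321 × 10^-3 mol
Let x = n(LiOH), y = n(NaOH).
Titrant: 1x + 1y = 9.321 × 10^-3;  mass: 23.95x + 40.00y = 0.2628
Solving, x = 6.856 × 10^-3 mol, y = 2.465 × 10^-3 mol
mass of LiOH = 6.856 × 10^-3 × 23.95 = 0.1642 g
% LiOH = 0.1642 / 0.2628 × 100 = 62.48 %

62.48 %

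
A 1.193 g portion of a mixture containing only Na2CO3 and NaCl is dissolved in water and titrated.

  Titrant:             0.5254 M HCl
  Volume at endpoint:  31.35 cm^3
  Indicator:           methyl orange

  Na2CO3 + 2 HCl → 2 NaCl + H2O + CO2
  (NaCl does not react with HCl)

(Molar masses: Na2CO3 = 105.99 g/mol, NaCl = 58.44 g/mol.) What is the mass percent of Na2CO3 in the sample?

n(HCl) = 0.03135 × 0.5254 = 0.01647 mol
Let x = n(Na2CO3), y = n(NaCl).
Titrant: 2x = 0.01647;  mass: 105.99x + 58.44y = 1.193
Solving, x = 8.236 × 10^-3 mol, y = 5.477 × 10^-3 mol
mass of Na2CO3 = 8.236 × 10^-3 × 105.99 = 0.8729 g
% Na2CO3 = 0.8729 / 1.193 × 100 = 73.17 %

73.17 %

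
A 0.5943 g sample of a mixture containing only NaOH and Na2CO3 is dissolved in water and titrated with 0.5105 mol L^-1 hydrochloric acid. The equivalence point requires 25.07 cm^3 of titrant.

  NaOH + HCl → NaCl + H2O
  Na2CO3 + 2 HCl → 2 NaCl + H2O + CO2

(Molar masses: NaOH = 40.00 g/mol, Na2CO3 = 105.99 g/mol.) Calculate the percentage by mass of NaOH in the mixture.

n(HCl) = 0.02507 × 0.5105 = 0.01280 mol
Let x = n(NaOH), y = n(Na2CO3).
Titrant: 1x + 2y = 0.01280;  mass: 40.00x + 105.99y = 0.5943
Solving, x = 6.460 × 10^-3 mol, y = 3.169 × 10^-3 mol
mass of NaOH = 6.460 × 10^-3 × 40.00 = 0.2584 g
% NaOH = 0.2584 / 0.5943 × 100 = 43.48 %

43.48 %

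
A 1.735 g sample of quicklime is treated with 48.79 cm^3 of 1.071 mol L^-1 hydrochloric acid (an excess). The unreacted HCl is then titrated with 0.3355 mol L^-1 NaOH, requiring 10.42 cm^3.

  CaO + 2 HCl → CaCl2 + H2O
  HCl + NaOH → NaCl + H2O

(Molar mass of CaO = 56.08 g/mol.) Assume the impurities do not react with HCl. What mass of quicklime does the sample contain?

1.367 g

n(HCl) added = 0.04879 × 1.071 = 0.05225 mol
n(NaOH) used in back-titration = 0.01042 × 0.3355 = 3.496 × 10^-3 mol
n(HCl) left over = 3.496 × 10^-3 mol (1:1 ratio)
n(HCl) consumed by analyte = 0.05225 − 3.496 × 10^-3 = 0.04876 mol
From the 1:2 ratio, n(CaO) = 1/2 × 0.04876 = 0.02438 mol
mass of CaO = 0.02438 × 56.08 = 1.367 g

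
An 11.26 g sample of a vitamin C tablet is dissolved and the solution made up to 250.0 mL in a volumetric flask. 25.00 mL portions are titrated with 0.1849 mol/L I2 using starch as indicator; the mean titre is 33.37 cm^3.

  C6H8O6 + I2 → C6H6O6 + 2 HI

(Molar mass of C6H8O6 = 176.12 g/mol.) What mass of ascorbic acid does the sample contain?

n(I2) per titration = 0.03337 × 0.1849 = 6.170 × 10^-3 mol
n(C6H8O6) in each aliquot = 6.170 × 10^-3 mol (1:1 ratio)
n(C6H8O6) in the whole flask = 6.170 × 10^-3 × 250.0/25.00 = 0.06170 mol
mass of C6H8O6 = 0.06170 × 176.12 = 10.87 g

10.87 g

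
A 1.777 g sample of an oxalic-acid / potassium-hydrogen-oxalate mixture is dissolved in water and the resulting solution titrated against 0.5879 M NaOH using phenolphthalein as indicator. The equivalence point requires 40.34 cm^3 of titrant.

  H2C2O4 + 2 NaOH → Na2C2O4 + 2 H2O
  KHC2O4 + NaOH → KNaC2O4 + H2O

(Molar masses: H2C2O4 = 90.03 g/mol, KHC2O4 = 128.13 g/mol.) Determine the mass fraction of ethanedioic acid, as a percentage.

38.45 %

n(NaOH) = 0.04034 × 0.5879 = 0.02372 mol
Let x = n(H2C2O4), y = n(KHC2O4).
Titrant: 2x + 1y = 0.02372;  mass: 90.03x + 128.13y = 1.777
Solving, x = 7.590 × 10^-3 mol, y = 8.536 × 10^-3 mol
mass of H2C2O4 = 7.590 × 10^-3 × 90.03 = 0.6833 g
% H2C2O4 = 0.6833 / 1.777 × 100 = 38.45 %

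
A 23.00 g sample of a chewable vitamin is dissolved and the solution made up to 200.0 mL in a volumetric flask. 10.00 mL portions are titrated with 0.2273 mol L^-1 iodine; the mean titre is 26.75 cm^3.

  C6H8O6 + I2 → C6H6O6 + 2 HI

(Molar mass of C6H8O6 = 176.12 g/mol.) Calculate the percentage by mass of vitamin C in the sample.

93.12 %

n(I2) per titration = 0.02675 × 0.2273 = 6.080 × 10^-3 mol
n(C6H8O6) in each aliquot = 6.080 × 10^-3 mol (1:1 ratio)
n(C6H8O6) in the whole flask = 6.080 × 10^-3 × 200.0/10.00 = 0.1216 mol
mass of C6H8O6 = 0.1216 × 176.12 = 21.42 g
% C6H8O6 = 21.42 / 23.00 × 100 = 93.12 %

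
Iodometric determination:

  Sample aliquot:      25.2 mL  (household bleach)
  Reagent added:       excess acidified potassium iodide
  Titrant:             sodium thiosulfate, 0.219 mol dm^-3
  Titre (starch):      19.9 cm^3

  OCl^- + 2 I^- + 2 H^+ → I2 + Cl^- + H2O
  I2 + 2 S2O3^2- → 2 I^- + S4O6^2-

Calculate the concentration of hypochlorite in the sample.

n(S2O3^2-) = 0.0199 × 0.219 = 4.36 × 10^-3 mol
n(I2) = n(S2O3^2-)/2 = 2.18 × 10^-3 mol
n(OCl^-) in the aliquot = 2.18 × 10^-3 mol (1:1 ratio)
[OCl^-] = 2.18 × 10^-3 / 0.0252 = 0.0865 mol/L

0.0865 mol/L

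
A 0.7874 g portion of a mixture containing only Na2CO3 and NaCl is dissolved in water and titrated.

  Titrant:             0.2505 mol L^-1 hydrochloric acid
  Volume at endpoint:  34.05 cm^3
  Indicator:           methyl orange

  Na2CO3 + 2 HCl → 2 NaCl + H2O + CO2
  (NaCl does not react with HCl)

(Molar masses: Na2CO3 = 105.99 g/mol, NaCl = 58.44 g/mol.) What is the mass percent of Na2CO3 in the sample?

57.41 %

n(HCl) = 0.03405 × 0.2505 = 8.530 × 10^-3 mol
Let x = n(Na2CO3), y = n(NaCl).
Titrant: 2x = 8.530 × 10^-3;  mass: 105.99x + 58.44y = 0.7874
Solving, x = 4.265 × 10^-3 mol, y = 5.739 × 10^-3 mol
mass of Na2CO3 = 4.265 × 10^-3 × 105.99 = 0.4520 g
% Na2CO3 = 0.4520 / 0.7874 × 100 = 57.41 %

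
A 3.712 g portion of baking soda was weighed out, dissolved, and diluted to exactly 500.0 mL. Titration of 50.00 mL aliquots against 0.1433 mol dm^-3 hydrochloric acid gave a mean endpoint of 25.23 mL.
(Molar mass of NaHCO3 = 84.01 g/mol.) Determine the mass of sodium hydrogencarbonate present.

NaHCO3 + HCl → NaCl + H2O + CO2
n(HCl) per titration = 0.02523 × 0.1433 = 3.615 × 10^-3 mol
n(NaHCO3) in each aliquot = 3.615 × 10^-3 mol (1:1 ratio)
n(NaHCO3) in the whole flask = 3.615 × 10^-3 × 500.0/50.00 = 0.03615 mol
mass of NaHCO3 = 0.03615 × 84.01 = 3.037 g

3.037 g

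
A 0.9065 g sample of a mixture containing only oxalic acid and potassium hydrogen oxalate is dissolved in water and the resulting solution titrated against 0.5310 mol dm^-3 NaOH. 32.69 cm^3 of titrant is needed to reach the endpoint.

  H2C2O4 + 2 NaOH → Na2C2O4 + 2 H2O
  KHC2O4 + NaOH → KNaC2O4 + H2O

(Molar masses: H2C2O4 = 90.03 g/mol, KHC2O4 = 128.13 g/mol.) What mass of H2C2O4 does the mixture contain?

n(NaOH) = 0.03269 × 0.5310 = 0.01736 mol
Let x = n(H2C2O4), y = n(KHC2O4).
Titrant: 2x + 1y = 0.01736;  mass: 90.03x + 128.13y = 0.9065
Solving, x = 7.927 × 10^-3 mol, y = 1.505 × 10^-3 mol
mass of H2C2O4 = 7.927 × 10^-3 × 90.03 = 0.7136 g

0.7136 g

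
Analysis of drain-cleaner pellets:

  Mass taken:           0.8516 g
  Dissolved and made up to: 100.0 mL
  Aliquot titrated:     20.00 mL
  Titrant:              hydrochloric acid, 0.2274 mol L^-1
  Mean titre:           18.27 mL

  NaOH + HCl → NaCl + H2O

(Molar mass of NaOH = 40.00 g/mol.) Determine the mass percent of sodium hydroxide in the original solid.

97.57 %

n(HCl) per titration = 0.01827 × 0.2274 = 4.155 × 10^-3 mol
n(NaOH) in each aliquot = 4.155 × 10^-3 mol (1:1 ratio)
n(NaOH) in the whole flask = 4.155 × 10^-3 × 100.0/20.00 = 0.02077 mol
mass of NaOH = 0.02077 × 40.00 = 0.8309 g
% NaOH = 0.8309 / 0.8516 × 100 = 97.57 %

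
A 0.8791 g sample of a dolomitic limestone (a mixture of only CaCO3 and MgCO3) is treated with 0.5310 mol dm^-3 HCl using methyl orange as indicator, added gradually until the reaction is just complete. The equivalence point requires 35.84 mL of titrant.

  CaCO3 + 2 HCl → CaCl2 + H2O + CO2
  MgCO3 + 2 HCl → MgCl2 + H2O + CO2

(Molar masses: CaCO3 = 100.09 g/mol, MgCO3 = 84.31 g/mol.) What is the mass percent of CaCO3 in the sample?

n(HCl) = 0.03584 × 0.5310 = 0.01903 mol
Let x = n(CaCO3), y = n(MgCO3).
Titrant: 2x + 2y = 0.01903;  mass: 100.09x + 84.31y = 0.8791
Solving, x = 4.870 × 10^-3 mol, y = 4.646 × 10^-3 mol
mass of CaCO3 = 4.870 × 10^-3 × 100.09 = 0.4874 g
% CaCO3 = 0.4874 / 0.8791 × 100 = 55.45 %

55.45 %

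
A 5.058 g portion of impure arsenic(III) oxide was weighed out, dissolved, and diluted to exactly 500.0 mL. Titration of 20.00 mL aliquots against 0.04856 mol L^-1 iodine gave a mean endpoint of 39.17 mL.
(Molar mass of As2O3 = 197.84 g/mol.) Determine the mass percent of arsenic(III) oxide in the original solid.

93.00 %

As2O3 + 2 I2 + 2 H2O → As2O5 + 4 HI
n(I2) per titration = 0.03917 × 0.04856 = 1.902 × 10^-3 mol
From the 1:2 ratio, n(As2O3) in each aliquot = 1/2 × 1.902 × 10^-3 = 9.510 × 10^-4 mol
n(As2O3) in the whole flask = 9.510 × 10^-4 × 500.0/20.00 = 0.02378 mol
mass of As2O3 = 0.02378 × 197.84 = 4.704 g
% As2O3 = 4.704 / 5.058 × 100 = 93.00 %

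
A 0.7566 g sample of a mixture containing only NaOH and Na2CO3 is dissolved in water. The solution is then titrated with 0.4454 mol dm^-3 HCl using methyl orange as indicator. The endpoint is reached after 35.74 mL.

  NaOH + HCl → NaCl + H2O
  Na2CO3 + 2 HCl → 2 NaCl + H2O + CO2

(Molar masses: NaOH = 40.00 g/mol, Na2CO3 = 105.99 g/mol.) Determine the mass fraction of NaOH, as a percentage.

n(HCl) = 0.03574 × 0.4454 = 0.01592 mol
Let x = n(NaOH), y = n(Na2CO3).
Titrant: 1x + 2y = 0.01592;  mass: 40.00x + 105.99y = 0.7566
Solving, x = 6.695 × 10^-3 mol, y = 4.612 × 10^-3 mol
mass of NaOH = 6.695 × 10^-3 × 40.00 = 0.2678 g
% NaOH = 0.2678 / 0.7566 × 100 = 35.40 %

35.40 %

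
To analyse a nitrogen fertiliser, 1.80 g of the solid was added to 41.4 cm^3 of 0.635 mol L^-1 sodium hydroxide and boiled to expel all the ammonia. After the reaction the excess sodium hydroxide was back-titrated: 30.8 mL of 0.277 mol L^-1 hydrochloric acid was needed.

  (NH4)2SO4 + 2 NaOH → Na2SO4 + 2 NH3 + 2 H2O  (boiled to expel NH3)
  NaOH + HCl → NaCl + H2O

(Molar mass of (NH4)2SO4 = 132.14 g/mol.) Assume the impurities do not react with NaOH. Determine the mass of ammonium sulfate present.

1.17 g

n(NaOH) added = 0.0414 × 0.635 = 0.0263 mol
n(HCl) used in back-titration = 0.0308 × 0.277 = 8.53 × 10^-3 mol
n(NaOH) left over = 8.53 × 10^-3 mol (1:1 ratio)
n(NaOH) consumed by analyte = 0.0263 − 8.53 × 10^-3 = 0.0178 mol
From the 1:2 ratio, n((NH4)2SO4) = 1/2 × 0.0178 = 8.88 × 10^-3 mol
mass of (NH4)2SO4 = 8.88 × 10^-3 × 132.14 = 1.17 g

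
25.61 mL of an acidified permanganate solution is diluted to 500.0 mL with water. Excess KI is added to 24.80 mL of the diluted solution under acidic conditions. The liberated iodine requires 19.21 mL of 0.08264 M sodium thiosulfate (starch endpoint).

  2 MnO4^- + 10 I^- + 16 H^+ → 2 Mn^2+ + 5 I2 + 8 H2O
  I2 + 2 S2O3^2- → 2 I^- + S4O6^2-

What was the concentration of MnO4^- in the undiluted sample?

0.2500 M

n(S2O3^2-) = 0.01921 × 0.08264 = 1.588 × 10^-3 mol
n(I2) = n(S2O3^2-)/2 = 7.938 × 10^-4 mol
From the 2:5 ratio, n(MnO4^-) in the aliquot = 2/5 × 7.938 × 10^-4 = 3.175 × 10^-4 mol
[MnO4^-]_dilute = 3.175 × 10^-4 / 0.02480 = 0.01280 mol/L
[MnO4^-]_original = 0.01280 × 500.0/25.61 = 0.2500 mol/L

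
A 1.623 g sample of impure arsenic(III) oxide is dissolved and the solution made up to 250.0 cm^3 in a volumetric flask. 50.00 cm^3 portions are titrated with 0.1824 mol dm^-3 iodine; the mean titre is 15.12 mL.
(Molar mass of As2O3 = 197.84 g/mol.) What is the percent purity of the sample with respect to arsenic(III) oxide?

84.05 %

As2O3 + 2 I2 + 2 H2O → As2O5 + 4 HI
n(I2) per titration = 0.01512 × 0.1824 = 2.758 × 10^-3 mol
From the 1:2 ratio, n(As2O3) in each aliquot = 1/2 × 2.758 × 10^-3 = 1.379 × 10^-3 mol
n(As2O3) in the whole flask = 1.379 × 10^-3 × 250.0/50.00 = 6.895 × 10^-3 mol
mass of As2O3 = 6.895 × 10^-3 × 197.84 = 1.364 g
% As2O3 = 1.364 / 1.623 × 100 = 84.05 %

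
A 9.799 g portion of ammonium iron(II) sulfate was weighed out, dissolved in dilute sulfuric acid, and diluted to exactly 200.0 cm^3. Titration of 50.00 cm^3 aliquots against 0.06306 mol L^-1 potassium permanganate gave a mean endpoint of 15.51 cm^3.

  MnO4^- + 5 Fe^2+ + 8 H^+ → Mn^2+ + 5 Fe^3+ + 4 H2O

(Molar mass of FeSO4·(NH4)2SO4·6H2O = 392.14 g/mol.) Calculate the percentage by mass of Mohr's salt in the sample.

78.28 %

n(KMnO4) per titration = 0.01551 × 0.06306 = 9.781 × 10^-4 mol
From the 5:1 ratio, n(FeSO4·(NH4)2SO4·6H2O) in each aliquot = 5/1 × 9.781 × 10^-4 = 4.890 × 10^-3 mol
n(FeSO4·(NH4)2SO4·6H2O) in the whole flask = 4.890 × 10^-3 × 200.0/50.00 = 0.01956 mol
mass of FeSO4·(NH4)2SO4·6H2O = 0.01956 × 392.14 = 7.671 g
% FeSO4·(NH4)2SO4·6H2O = 7.671 / 9.799 × 100 = 78.28 %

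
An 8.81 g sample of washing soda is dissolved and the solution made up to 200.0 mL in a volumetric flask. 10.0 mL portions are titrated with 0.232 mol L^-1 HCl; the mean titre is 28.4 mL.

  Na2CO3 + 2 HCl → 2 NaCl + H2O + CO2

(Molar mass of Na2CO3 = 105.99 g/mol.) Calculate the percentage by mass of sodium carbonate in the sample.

79.3 %

n(HCl) per titration = 0.0284 × 0.232 = 6.59 × 10^-3 mol
From the 1:2 ratio, n(Na2CO3) in each aliquot = 1/2 × 6.59 × 10^-3 = 3.29 × 10^-3 mol
n(Na2CO3) in the whole flask = 3.29 × 10^-3 × 200.0/10.0 = 0.0659 mol
mass of Na2CO3 = 0.0659 × 105.99 = 6.98 g
% Na2CO3 = 6.98 / 8.81 × 100 = 79.3 %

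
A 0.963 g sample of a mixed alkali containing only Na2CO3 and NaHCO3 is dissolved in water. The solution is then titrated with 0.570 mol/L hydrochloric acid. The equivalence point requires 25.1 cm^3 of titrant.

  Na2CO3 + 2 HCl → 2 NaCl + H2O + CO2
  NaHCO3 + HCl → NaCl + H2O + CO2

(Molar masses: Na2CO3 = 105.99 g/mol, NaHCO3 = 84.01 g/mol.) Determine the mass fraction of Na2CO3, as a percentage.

n(HCl) = 0.0251 × 0.570 = 0.0143 mol
Let x = n(Na2CO3), y = n(NaHCO3).
Titrant: 2x + 1y = 0.0143;  mass: 105.99x + 84.01y = 0.963
Solving, x = 3.85 × 10^-3 mol, y = 6.60 × 10^-3 mol
mass of Na2CO3 = 3.85 × 10^-3 × 105.99 = 0.408 g
% Na2CO3 = 0.408 / 0.963 × 100 = 42.4 %

42.4 %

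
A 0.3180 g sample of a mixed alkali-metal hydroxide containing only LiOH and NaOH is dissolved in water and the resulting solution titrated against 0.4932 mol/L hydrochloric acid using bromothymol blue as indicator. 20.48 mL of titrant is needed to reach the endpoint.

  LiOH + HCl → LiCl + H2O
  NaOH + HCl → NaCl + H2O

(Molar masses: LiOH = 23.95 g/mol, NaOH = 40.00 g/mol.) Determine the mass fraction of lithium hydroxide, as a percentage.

n(HCl) = 0.02048 × 0.4932 = 0.01010 mol
Let x = n(LiOH), y = n(NaOH).
Titrant: 1x + 1y = 0.01010;  mass: 23.95x + 40.00y = 0.3180
Solving, x = 5.360 × 10^-3 mol, y = 4.741 × 10^-3 mol
mass of LiOH = 5.360 × 10^-3 × 23.95 = 0.1284 g
% LiOH = 0.1284 / 0.3180 × 100 = 40.37 %

40.37 %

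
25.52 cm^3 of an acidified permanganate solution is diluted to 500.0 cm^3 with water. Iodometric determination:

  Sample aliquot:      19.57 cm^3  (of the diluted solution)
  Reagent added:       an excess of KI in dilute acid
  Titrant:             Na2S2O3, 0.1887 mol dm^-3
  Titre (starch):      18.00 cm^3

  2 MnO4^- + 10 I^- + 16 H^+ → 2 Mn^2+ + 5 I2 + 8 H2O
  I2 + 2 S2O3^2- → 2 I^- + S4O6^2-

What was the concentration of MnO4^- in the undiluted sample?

0.6801 mol/L

n(S2O3^2-) = 0.01800 × 0.1887 = 3.397 × 10^-3 mol
n(I2) = n(S2O3^2-)/2 = 1.698 × 10^-3 mol
From the 2:5 ratio, n(MnO4^-) in the aliquot = 2/5 × 1.698 × 10^-3 = 6.793 × 10^-4 mol
[MnO4^-]_dilute = 6.793 × 10^-4 / 0.01957 = 0.03471 mol/L
[MnO4^-]_original = 0.03471 × 500.0/25.52 = 0.6801 mol/L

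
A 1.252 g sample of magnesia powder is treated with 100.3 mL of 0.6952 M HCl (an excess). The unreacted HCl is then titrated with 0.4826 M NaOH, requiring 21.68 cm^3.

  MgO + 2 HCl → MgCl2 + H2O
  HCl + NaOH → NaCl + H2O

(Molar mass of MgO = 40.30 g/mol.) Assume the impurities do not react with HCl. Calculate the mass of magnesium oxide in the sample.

n(HCl) added = 0.1003 × 0.6952 = 0.06973 mol
n(NaOH) used in back-titration = 0.02168 × 0.4826 = 0.01046 mol
n(HCl) left over = 0.01046 mol (1:1 ratio)
n(HCl) consumed by analyte = 0.06973 − 0.01046 = 0.05927 mol
From the 1:2 ratio, n(MgO) = 1/2 × 0.05927 = 0.02963 mol
mass of MgO = 0.02963 × 40.30 = 1.194 g

1.194 g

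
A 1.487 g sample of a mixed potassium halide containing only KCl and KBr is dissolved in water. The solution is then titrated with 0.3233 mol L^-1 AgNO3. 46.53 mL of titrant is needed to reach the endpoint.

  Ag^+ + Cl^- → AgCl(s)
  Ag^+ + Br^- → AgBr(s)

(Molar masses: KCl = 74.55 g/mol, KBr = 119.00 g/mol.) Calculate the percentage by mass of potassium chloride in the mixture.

n(AgNO3) = 0.04653 × 0.3233 = 0.01504 mol
Let x = n(KCl), y = n(KBr).
Titrant: 1x + 1y = 0.01504;  mass: 74.55x + 119.00y = 1.487
Solving, x = 6.820 × 10^-3 mol, y = 8.223 × 10^-3 mol
mass of KCl = 6.820 × 10^-3 × 74.55 = 0.5084 g
% KCl = 0.5084 / 1.487 × 100 = 34.19 %

34.19 %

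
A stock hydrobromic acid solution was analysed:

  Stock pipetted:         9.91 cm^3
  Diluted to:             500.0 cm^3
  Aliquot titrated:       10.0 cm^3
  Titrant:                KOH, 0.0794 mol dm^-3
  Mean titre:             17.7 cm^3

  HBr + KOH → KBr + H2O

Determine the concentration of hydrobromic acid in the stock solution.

n(KOH) = 0.0177 × 0.0794 = 1.41 × 10^-3 mol
n(HBr) in the aliquot = 1.41 × 10^-3 mol (1:1 ratio)
[HBr]_dilute = 1.41 × 10^-3 / 0.0100 = 0.141 mol/L
Dilution factor = 500.0 / 9.91 = 50.45
[HBr]_stock = 0.141 × 50.45 = 7.09 mol/L

7.09 mol/L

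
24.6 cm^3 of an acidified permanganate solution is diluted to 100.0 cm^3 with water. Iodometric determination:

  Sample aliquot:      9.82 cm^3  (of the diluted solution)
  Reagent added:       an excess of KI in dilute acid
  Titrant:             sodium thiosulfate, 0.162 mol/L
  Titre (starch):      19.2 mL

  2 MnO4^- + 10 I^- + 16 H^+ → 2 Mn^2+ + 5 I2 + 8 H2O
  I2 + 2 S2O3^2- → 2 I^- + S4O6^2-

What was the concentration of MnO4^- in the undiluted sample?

n(S2O3^2-) = 0.0192 × 0.162 = 3.11 × 10^-3 mol
n(I2) = n(S2O3^2-)/2 = 1.56 × 10^-3 mol
From the 2:5 ratio, n(MnO4^-) in the aliquot = 2/5 × 1.56 × 10^-3 = 6.22 × 10^-4 mol
[MnO4^-]_dilute = 6.22 × 10^-4 / 0.00982 = 0.0633 mol/L
[MnO4^-]_original = 0.0633 × 100.0/24.6 = 0.258 mol/L

0.258 mol/L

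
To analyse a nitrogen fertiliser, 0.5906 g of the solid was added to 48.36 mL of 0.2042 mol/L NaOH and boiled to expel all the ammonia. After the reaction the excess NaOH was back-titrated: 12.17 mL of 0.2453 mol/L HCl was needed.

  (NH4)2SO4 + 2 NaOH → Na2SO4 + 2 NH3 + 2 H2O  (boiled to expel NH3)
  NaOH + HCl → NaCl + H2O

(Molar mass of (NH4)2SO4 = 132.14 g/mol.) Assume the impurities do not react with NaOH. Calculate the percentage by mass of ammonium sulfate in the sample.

77.08 %

n(NaOH) added = 0.04836 × 0.2042 = 9.875 × 10^-3 mol
n(HCl) used in back-titration = 0.01217 × 0.2453 = 2.985 × 10^-3 mol
n(NaOH) left over = 2.985 × 10^-3 mol (1:1 ratio)
n(NaOH) consumed by analyte = 9.875 × 10^-3 − 2.985 × 10^-3 = 6.890 × 10^-3 mol
From the 1:2 ratio, n((NH4)2SO4) = 1/2 × 6.890 × 10^-3 = 3.445 × 10^-3 mol
mass of (NH4)2SO4 = 3.445 × 10^-3 × 132.14 = 0.4552 g
% (NH4)2SO4 = 0.4552 / 0.5906 × 100 = 77.08 %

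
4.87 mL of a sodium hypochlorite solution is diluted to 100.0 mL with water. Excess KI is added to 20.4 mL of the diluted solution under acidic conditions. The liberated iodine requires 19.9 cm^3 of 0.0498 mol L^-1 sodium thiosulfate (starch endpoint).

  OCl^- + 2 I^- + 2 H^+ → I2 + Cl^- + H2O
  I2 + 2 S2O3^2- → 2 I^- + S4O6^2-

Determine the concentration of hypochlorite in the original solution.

0.499 mol/L

n(S2O3^2-) = 0.0199 × 0.0498 = 9.91 × 10^-4 mol
n(I2) = n(S2O3^2-)/2 = 4.96 × 10^-4 mol
n(OCl^-) in the aliquot = 4.96 × 10^-4 mol (1:1 ratio)
[OCl^-]_dilute = 4.96 × 10^-4 / 0.0204 = 0.0243 mol/L
[OCl^-]_original = 0.0243 × 100.0/4.87 = 0.499 mol/L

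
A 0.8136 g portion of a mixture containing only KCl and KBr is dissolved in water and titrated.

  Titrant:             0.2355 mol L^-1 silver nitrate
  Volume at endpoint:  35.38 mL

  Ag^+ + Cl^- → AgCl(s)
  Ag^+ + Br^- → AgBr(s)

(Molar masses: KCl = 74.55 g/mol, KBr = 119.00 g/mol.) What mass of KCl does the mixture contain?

n(AgNO3) = 0.03538 × 0.2355 = 8.332 × 10^-3 mol
Let x = n(KCl), y = n(KBr).
Titrant: 1x + 1y = 8.332 × 10^-3;  mass: 74.55x + 119.00y = 0.8136
Solving, x = 4.002 × 10^-3 mol, y = 4.330 × 10^-3 mol
mass of KCl = 4.002 × 10^-3 × 74.55 = 0.2984 g

0.2984 g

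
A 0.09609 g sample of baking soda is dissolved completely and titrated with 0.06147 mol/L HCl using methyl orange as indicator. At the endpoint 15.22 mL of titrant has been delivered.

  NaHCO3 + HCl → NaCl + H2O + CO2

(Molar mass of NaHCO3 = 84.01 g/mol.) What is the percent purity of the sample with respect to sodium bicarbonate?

81.80 %

n(HCl) = 0.01522 L × 0.06147 mol/L = 9.356 × 10^-4 mol
n(NaHCO3) = 9.356 × 10^-4 mol (1:1 ratio)
mass of NaHCO3 = 9.356 × 10^-4 × 84.01 g/mol = 0.07860 g
% NaHCO3 = 0.07860 / 0.09609 × 100 = 81.80 %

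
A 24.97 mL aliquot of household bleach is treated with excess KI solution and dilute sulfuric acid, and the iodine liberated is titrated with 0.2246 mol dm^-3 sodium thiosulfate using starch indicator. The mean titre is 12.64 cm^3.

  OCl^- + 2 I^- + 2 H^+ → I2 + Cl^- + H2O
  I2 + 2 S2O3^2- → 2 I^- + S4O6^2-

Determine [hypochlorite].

n(S2O3^2-) = 0.01264 × 0.2246 = 2.839 × 10^-3 mol
n(I2) = n(S2O3^2-)/2 = 1.419 × 10^-3 mol
n(OCl^-) in the aliquot = 1.419 × 10^-3 mol (1:1 ratio)
[OCl^-] = 1.419 × 10^-3 / 0.02497 = 0.05685 mol/L

0.05685 mol/L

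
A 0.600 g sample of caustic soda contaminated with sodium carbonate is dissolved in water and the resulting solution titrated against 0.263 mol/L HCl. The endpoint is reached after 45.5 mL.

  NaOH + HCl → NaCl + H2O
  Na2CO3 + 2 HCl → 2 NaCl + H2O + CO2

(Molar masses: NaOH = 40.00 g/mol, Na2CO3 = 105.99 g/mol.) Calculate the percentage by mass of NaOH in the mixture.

n(HCl) = 0.0455 × 0.263 = 0.0120 mol
Let x = n(NaOH), y = n(Na2CO3).
Titrant: 1x + 2y = 0.0120;  mass: 40.00x + 105.99y = 0.600
Solving, x = 2.63 × 10^-3 mol, y = 4.67 × 10^-3 mol
mass of NaOH = 2.63 × 10^-3 × 40.00 = 0.105 g
% NaOH = 0.105 / 0.600 × 100 = 17.5 %

17.5 %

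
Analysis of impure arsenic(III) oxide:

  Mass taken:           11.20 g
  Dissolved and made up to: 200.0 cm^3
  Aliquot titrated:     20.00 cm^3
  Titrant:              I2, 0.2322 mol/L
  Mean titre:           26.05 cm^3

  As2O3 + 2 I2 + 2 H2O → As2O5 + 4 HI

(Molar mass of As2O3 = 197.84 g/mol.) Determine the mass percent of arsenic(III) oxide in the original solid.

n(I2) per titration = 0.02605 × 0.2322 = 6.049 × 10^-3 mol
From the 1:2 ratio, n(As2O3) in each aliquot = 1/2 × 6.049 × 10^-3 = 3.024 × 10^-3 mol
n(As2O3) in the whole flask = 3.024 × 10^-3 × 200.0/20.00 = 0.03024 mol
mass of As2O3 = 0.03024 × 197.84 = 5.983 g
% As2O3 = 5.983 / 11.20 × 100 = 53.42 %

53.42 %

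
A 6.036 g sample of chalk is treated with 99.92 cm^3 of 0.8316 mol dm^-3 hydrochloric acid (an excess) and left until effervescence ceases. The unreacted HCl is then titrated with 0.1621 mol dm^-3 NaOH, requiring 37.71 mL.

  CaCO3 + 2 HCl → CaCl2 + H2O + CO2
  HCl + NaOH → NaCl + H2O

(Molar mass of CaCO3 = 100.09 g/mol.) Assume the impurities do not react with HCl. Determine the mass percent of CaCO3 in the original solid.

n(HCl) added = 0.09992 × 0.8316 = 0.08309 mol
n(NaOH) used in back-titration = 0.03771 × 0.1621 = 6.113 × 10^-3 mol
n(HCl) left over = 6.113 × 10^-3 mol (1:1 ratio)
n(HCl) consumed by analyte = 0.08309 − 6.113 × 10^-3 = 0.07698 mol
From the 1:2 ratio, n(CaCO3) = 1/2 × 0.07698 = 0.03849 mol
mass of CaCO3 = 0.03849 × 100.09 = 3.852 g
% CaCO3 = 3.852 / 6.036 × 100 = 63.83 %

63.83 %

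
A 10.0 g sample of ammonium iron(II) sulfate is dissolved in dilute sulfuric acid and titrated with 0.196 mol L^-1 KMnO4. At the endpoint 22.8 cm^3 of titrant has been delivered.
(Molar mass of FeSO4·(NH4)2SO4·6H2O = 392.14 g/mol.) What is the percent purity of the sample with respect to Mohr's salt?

87.6 %

MnO4^- + 5 Fe^2+ + 8 H^+ → Mn^2+ + 5 Fe^3+ + 4 H2O
n(KMnO4) = 0.0228 L × 0.196 mol/L = 4.47 × 10^-3 mol
From the 5:1 ratio, n(FeSO4·(NH4)2SO4·6H2O) = 5/1 × 4.47 × 10^-3 = 0.0223 mol
mass of FeSO4·(NH4)2SO4·6H2O = 0.0223 × 392.14 g/mol = 8.76 g
% FeSO4·(NH4)2SO4·6H2O = 8.76 / 10.0 × 100 = 87.6 %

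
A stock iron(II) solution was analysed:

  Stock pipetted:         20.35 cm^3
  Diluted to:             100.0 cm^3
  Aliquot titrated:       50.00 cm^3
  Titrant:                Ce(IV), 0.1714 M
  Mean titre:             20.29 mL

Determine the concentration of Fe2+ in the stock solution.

0.3418 M

Ce^4+ + Fe^2+ → Ce^3+ + Fe^3+
n(Ce4+) = 0.02029 × 0.1714 = 3.478 × 10^-3 mol
n(Fe2+) in the aliquot = 3.478 × 10^-3 mol (1:1 ratio)
[Fe2+]_dilute = 3.478 × 10^-3 / 0.05000 = 0.06955 mol/L
Dilution factor = 100.0 / 20.35 = 4.914
[Fe2+]_stock = 0.06955 × 4.914 = 0.3418 mol/L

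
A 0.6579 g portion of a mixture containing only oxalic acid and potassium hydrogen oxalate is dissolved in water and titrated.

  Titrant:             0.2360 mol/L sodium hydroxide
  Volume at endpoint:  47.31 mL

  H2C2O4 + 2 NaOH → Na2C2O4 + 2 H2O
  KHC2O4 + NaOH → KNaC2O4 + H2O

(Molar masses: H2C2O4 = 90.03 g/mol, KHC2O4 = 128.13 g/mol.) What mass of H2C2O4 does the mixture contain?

n(NaOH) = 0.04731 × 0.2360 = 0.01117 mol
Let x = n(H2C2O4), y = n(KHC2O4).
Titrant: 2x + 1y = 0.01117;  mass: 90.03x + 128.13y = 0.6579
Solving, x = 4.648 × 10^-3 mol, y = 1.868 × 10^-3 mol
mass of H2C2O4 = 4.648 × 10^-3 × 90.03 = 0.4185 g

0.4185 g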